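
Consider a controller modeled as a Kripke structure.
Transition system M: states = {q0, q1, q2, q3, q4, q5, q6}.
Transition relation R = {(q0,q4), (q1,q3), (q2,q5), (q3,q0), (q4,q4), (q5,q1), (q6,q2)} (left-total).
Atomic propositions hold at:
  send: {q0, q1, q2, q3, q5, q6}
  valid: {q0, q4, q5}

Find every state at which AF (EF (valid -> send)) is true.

Sat(valid -> send) = {q0, q1, q2, q3, q5, q6}
EF (valid -> send): least fixpoint, start Z0 = {q0, q1, q2, q3, q5, q6}, add states with some successor in Z. Already a fixed point.
Sat(EF (valid -> send)) = {q0, q1, q2, q3, q5, q6}
AF (EF (valid -> send)): least fixpoint, start Z0 = {q0, q1, q2, q3, q5, q6}, add states with every successor in Z. Already a fixed point.
Sat(AF (EF (valid -> send))) = {q0, q1, q2, q3, q5, q6}

{q0, q1, q2, q3, q5, q6}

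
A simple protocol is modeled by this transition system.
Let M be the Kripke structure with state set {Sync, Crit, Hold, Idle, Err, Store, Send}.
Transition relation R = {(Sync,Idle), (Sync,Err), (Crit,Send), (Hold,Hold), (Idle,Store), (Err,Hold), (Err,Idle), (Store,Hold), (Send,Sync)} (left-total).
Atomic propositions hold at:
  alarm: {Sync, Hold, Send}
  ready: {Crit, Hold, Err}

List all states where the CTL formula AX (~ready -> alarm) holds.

{Crit, Hold, Store, Send}

Sat(~ready) = {Sync, Idle, Store, Send}
Sat(~ready -> alarm) = {Sync, Crit, Hold, Err, Send}
Sat(AX (~ready -> alarm)) = {s : every successor in {Sync, Crit, Hold, Err, Send}} = {Crit, Hold, Store, Send}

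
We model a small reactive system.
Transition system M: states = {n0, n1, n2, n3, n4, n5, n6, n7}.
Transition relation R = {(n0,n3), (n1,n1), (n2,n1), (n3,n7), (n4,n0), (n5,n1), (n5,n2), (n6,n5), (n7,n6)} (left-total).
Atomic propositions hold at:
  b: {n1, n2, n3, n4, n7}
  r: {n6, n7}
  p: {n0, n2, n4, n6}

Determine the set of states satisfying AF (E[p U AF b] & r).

AF b: least fixpoint, start Z0 = {n1, n2, n3, n4, n7}, add states with every successor in Z. Z1 = {n0, n1, n2, n3, n4, n5, n7}; Z2 = {n0, n1, n2, n3, n4, n5, n6, n7}; fixed.
Sat(AF b) = {n0, n1, n2, n3, n4, n5, n6, n7}
E[p U AF b]: least fixpoint, start Z0 = Sat(AF b) = {n0, n1, n2, n3, n4, n5, n6, n7}, add states in Sat(p) with some successor in Z. Already a fixed point.
Sat(E[p U AF b]) = {n0, n1, n2, n3, n4, n5, n6, n7}
Sat(E[p U AF b] & r) = {n6, n7}
AF (E[p U AF b] & r): least fixpoint, start Z0 = {n6, n7}, add states with every successor in Z. Z1 = {n3, n6, n7}; Z2 = {n0, n3, n6, n7}; Z3 = {n0, n3, n4, n6, n7}; fixed.
Sat(AF (E[p U AF b] & r)) = {n0, n3, n4, n6, n7}

{n0, n3, n4, n6, n7}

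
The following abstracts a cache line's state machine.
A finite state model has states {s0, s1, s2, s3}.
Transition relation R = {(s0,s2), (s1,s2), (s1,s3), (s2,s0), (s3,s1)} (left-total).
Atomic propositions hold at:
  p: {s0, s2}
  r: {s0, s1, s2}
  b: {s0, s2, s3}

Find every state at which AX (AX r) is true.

{s0, s1, s2}

Sat(AX r) = {s : every successor in {s0, s1, s2}} = {s0, s2, s3}
Sat(AX (AX r)) = {s : every successor in {s0, s2, s3}} = {s0, s1, s2}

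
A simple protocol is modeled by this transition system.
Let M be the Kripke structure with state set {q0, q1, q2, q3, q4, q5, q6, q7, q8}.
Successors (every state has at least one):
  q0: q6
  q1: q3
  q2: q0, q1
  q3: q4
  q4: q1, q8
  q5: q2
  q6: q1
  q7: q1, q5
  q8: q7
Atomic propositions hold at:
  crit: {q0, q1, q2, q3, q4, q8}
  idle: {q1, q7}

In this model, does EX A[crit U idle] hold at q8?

Yes

A[crit U idle]: least fixpoint, start Z0 = Sat(idle) = {q1, q7}, add states in Sat(crit) with every successor in Z. Z1 = {q1, q7, q8}; Z2 = {q1, q4, q7, q8}; Z3 = {q1, q3, q4, q7, q8}; fixed.
Sat(A[crit U idle]) = {q1, q3, q4, q7, q8}
Sat(EX A[crit U idle]) = {s : some successor in {q1, q3, q4, q7, q8}} = {q1, q2, q3, q4, q6, q7, q8}
q8 ∈ Sat(EX A[crit U idle]) = {q1, q2, q3, q4, q6, q7, q8}, so the formula holds at q8.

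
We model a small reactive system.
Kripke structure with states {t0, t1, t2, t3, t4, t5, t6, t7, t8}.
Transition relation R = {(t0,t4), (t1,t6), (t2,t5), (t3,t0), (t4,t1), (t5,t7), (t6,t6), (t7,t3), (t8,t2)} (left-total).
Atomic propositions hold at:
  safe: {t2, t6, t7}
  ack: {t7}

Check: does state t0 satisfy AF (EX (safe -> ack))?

Sat(safe -> ack) = {t0, t1, t3, t4, t5, t7, t8}
Sat(EX (safe -> ack)) = {s : some successor in {t0, t1, t3, t4, t5, t7, t8}} = {t0, t2, t3, t4, t5, t7}
AF (EX (safe -> ack)): least fixpoint, start Z0 = {t0, t2, t3, t4, t5, t7}, add states with every successor in Z. Z1 = {t0, t2, t3, t4, t5, t7, t8}; fixed.
Sat(AF (EX (safe -> ack))) = {t0, t2, t3, t4, t5, t7, t8}
t0 ∈ Sat(AF (EX (safe -> ack))) = {t0, t2, t3, t4, t5, t7, t8}, so the formula holds at t0.

Yes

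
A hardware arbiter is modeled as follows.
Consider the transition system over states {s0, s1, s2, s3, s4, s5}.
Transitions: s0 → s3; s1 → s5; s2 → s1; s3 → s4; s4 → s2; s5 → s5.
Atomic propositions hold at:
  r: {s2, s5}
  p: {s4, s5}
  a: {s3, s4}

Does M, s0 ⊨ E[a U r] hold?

E[a U r]: least fixpoint, start Z0 = Sat(r) = {s2, s5}, add states in Sat(a) with some successor in Z. Z1 = {s2, s4, s5}; Z2 = {s2, s3, s4, s5}; fixed.
Sat(E[a U r]) = {s2, s3, s4, s5}
s0 ∉ Sat(E[a U r]) = {s2, s3, s4, s5}, so the formula does not hold at s0.

No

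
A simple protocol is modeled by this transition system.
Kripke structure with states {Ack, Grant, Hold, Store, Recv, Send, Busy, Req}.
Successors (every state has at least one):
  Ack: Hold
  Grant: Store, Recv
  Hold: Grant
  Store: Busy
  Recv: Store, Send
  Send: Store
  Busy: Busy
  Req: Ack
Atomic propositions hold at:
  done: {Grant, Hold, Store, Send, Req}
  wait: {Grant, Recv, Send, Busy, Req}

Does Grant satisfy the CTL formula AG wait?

No

AG wait: greatest fixpoint, start Z0 = {Grant, Recv, Send, Busy, Req}, keep only states in Sat with every successor in Z. Z1 = {Busy}; fixed.
Sat(AG wait) = {Busy}
Grant ∉ Sat(AG wait) = {Busy}, so the formula does not hold at Grant.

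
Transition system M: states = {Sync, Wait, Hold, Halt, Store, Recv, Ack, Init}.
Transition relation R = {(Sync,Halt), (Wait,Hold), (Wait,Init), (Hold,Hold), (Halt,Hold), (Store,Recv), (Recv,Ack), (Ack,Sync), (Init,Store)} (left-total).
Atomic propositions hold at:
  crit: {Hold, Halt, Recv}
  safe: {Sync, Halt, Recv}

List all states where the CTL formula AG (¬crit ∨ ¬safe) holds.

{Hold}

Sat(¬crit) = {Sync, Wait, Store, Ack, Init}
Sat(¬safe) = {Wait, Hold, Store, Ack, Init}
Sat(¬crit ∨ ¬safe) = {Sync, Wait, Hold, Store, Ack, Init}
AG (¬crit ∨ ¬safe): greatest fixpoint, start Z0 = {Sync, Wait, Hold, Store, Ack, Init}, keep only states in Sat with every successor in Z. Z1 = {Wait, Hold, Ack, Init}; Z2 = {Wait, Hold}; Z3 = {Hold}; fixed.
Sat(AG (¬crit ∨ ¬safe)) = {Hold}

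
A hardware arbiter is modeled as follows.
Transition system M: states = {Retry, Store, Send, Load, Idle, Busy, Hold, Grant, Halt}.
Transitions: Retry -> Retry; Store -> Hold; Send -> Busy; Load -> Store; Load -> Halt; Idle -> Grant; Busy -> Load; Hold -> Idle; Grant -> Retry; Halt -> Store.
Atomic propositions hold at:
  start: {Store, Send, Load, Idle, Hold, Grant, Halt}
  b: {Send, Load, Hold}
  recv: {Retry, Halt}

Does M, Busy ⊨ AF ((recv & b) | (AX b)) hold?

Sat(recv & b) = ∅
Sat(AX b) = {s : every successor in {Send, Load, Hold}} = {Store, Busy}
Sat((recv & b) | (AX b)) = {Store, Busy}
AF ((recv & b) | (AX b)): least fixpoint, start Z0 = {Store, Busy}, add states with every successor in Z. Z1 = {Store, Send, Busy, Halt}; Z2 = {Store, Send, Load, Busy, Halt}; fixed.
Sat(AF ((recv & b) | (AX b))) = {Store, Send, Load, Busy, Halt}
Busy ∈ Sat(AF ((recv & b) | (AX b))) = {Store, Send, Load, Busy, Halt}, so the formula holds at Busy.

Yes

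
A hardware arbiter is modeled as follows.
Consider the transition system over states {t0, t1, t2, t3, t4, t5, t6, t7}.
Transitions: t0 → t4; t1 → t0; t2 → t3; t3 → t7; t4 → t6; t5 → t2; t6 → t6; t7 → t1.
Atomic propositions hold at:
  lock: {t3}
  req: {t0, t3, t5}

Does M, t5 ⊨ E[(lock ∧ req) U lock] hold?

Sat(lock ∧ req) = {t3}
E[(lock ∧ req) U lock]: least fixpoint, start Z0 = Sat(lock) = {t3}, add states in Sat(lock ∧ req) with some successor in Z. Already a fixed point.
Sat(E[(lock ∧ req) U lock]) = {t3}
t5 ∉ Sat(E[(lock ∧ req) U lock]) = {t3}, so the formula does not hold at t5.

No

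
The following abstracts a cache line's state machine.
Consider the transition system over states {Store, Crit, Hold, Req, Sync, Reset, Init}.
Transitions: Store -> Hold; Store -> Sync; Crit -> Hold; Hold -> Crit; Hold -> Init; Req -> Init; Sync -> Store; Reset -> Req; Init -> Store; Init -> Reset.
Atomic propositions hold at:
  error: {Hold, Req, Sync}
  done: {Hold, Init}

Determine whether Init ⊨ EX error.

No

Sat(EX error) = {s : some successor in {Hold, Req, Sync}} = {Store, Crit, Reset}
Init ∉ Sat(EX error) = {Store, Crit, Reset}, so the formula does not hold at Init.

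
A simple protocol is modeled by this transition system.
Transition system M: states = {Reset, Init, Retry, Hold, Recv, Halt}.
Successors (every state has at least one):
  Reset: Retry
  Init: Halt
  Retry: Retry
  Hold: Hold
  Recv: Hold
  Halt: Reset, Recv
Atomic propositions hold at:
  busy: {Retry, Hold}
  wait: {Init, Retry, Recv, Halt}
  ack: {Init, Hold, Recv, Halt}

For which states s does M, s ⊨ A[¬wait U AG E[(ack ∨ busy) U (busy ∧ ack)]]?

{Hold, Recv}

Sat(¬wait) = {Reset, Hold}
Sat(ack ∨ busy) = {Init, Retry, Hold, Recv, Halt}
Sat(busy ∧ ack) = {Hold}
E[(ack ∨ busy) U (busy ∧ ack)]: least fixpoint, start Z0 = Sat((busy ∧ ack)) = {Hold}, add states in Sat(ack ∨ busy) with some successor in Z. Z1 = {Hold, Recv}; Z2 = {Hold, Recv, Halt}; Z3 = {Init, Hold, Recv, Halt}; fixed.
Sat(E[(ack ∨ busy) U (busy ∧ ack)]) = {Init, Hold, Recv, Halt}
AG E[(ack ∨ busy) U (busy ∧ ack)]: greatest fixpoint, start Z0 = {Init, Hold, Recv, Halt}, keep only states in Sat with every successor in Z. Z1 = {Init, Hold, Recv}; Z2 = {Hold, Recv}; fixed.
Sat(AG E[(ack ∨ busy) U (busy ∧ ack)]) = {Hold, Recv}
A[¬wait U AG E[(ack ∨ busy) U (busy ∧ ack)]]: least fixpoint, start Z0 = Sat(AG E[(ack ∨ busy) U (busy ∧ ack)]) = {Hold, Recv}, add states in Sat(¬wait) with every successor in Z. Already a fixed point.
Sat(A[¬wait U AG E[(ack ∨ busy) U (busy ∧ ack)]]) = {Hold, Recv}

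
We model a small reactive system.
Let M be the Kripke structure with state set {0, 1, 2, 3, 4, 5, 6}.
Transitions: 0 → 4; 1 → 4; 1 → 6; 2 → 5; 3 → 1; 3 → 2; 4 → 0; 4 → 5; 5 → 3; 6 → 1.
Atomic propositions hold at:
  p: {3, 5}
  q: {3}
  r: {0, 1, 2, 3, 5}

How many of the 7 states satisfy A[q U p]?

A[q U p]: least fixpoint, start Z0 = Sat(p) = {3, 5}, add states in Sat(q) with every successor in Z. Already a fixed point.
Sat(A[q U p]) = {3, 5}
|Sat(A[q U p])| = |{3, 5}| = 2.

2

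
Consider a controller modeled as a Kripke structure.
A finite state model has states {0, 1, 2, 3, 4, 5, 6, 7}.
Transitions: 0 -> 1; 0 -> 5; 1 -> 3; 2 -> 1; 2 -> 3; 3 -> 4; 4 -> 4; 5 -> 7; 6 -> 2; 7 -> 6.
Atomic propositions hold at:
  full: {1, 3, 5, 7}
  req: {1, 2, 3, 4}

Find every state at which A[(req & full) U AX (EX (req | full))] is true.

{0, 1, 2, 3, 4, 6, 7}

Sat(req & full) = {1, 3}
Sat(req | full) = {1, 2, 3, 4, 5, 7}
Sat(EX (req | full)) = {s : some successor in {1, 2, 3, 4, 5, 7}} = {0, 1, 2, 3, 4, 5, 6}
Sat(AX (EX (req | full))) = {s : every successor in {0, 1, 2, 3, 4, 5, 6}} = {0, 1, 2, 3, 4, 6, 7}
A[(req & full) U AX (EX (req | full))]: least fixpoint, start Z0 = Sat(AX (EX (req | full))) = {0, 1, 2, 3, 4, 6, 7}, add states in Sat(req & full) with every successor in Z. Already a fixed point.
Sat(A[(req & full) U AX (EX (req | full))]) = {0, 1, 2, 3, 4, 6, 7}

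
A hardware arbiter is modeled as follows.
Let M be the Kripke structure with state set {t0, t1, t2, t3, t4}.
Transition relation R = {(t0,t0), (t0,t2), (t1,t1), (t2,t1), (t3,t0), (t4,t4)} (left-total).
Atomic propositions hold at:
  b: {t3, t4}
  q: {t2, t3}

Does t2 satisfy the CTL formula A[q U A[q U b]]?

No

A[q U b]: least fixpoint, start Z0 = Sat(b) = {t3, t4}, add states in Sat(q) with every successor in Z. Already a fixed point.
Sat(A[q U b]) = {t3, t4}
A[q U A[q U b]]: least fixpoint, start Z0 = Sat(A[q U b]) = {t3, t4}, add states in Sat(q) with every successor in Z. Already a fixed point.
Sat(A[q U A[q U b]]) = {t3, t4}
t2 ∉ Sat(A[q U A[q U b]]) = {t3, t4}, so the formula does not hold at t2.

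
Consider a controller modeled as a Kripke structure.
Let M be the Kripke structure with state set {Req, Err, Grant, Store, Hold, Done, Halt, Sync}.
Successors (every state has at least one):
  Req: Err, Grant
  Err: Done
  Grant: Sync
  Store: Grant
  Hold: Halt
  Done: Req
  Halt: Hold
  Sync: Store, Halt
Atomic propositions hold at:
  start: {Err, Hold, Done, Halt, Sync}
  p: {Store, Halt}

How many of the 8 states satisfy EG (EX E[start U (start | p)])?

Sat(start | p) = {Err, Store, Hold, Done, Halt, Sync}
E[start U (start | p)]: least fixpoint, start Z0 = Sat((start | p)) = {Err, Store, Hold, Done, Halt, Sync}, add states in Sat(start) with some successor in Z. Already a fixed point.
Sat(E[start U (start | p)]) = {Err, Store, Hold, Done, Halt, Sync}
Sat(EX E[start U (start | p)]) = {s : some successor in {Err, Store, Hold, Done, Halt, Sync}} = {Req, Err, Grant, Hold, Halt, Sync}
EG (EX E[start U (start | p)]): greatest fixpoint, start Z0 = {Req, Err, Grant, Hold, Halt, Sync}, keep only states in Sat with some successor in Z. Z1 = {Req, Grant, Hold, Halt, Sync}; fixed.
Sat(EG (EX E[start U (start | p)])) = {Req, Grant, Hold, Halt, Sync}
|Sat(EG (EX E[start U (start | p)]))| = |{Req, Grant, Hold, Halt, Sync}| = 5.

5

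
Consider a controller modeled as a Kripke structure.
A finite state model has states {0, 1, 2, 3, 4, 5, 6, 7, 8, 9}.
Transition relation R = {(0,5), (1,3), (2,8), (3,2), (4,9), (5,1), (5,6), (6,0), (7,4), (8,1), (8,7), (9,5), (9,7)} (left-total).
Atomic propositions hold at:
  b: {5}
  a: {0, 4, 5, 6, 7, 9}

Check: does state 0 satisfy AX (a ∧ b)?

Yes

Sat(a ∧ b) = {5}
Sat(AX (a ∧ b)) = {s : every successor in {5}} = {0}
0 ∈ Sat(AX (a ∧ b)) = {0}, so the formula holds at 0.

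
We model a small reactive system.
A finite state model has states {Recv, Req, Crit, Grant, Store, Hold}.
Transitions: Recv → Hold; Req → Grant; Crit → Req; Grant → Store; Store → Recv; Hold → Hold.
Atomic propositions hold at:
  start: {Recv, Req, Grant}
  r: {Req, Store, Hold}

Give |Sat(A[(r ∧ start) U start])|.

Sat(r ∧ start) = {Req}
A[(r ∧ start) U start]: least fixpoint, start Z0 = Sat(start) = {Recv, Req, Grant}, add states in Sat(r ∧ start) with every successor in Z. Already a fixed point.
Sat(A[(r ∧ start) U start]) = {Recv, Req, Grant}
|Sat(A[(r ∧ start) U start])| = |{Recv, Req, Grant}| = 3.

3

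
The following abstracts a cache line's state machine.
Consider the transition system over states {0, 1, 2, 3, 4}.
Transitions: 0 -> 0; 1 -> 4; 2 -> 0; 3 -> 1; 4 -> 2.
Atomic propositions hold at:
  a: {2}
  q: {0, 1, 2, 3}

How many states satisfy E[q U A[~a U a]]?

4

Sat(~a) = {0, 1, 3, 4}
A[~a U a]: least fixpoint, start Z0 = Sat(a) = {2}, add states in Sat(~a) with every successor in Z. Z1 = {2, 4}; Z2 = {1, 2, 4}; Z3 = {1, 2, 3, 4}; fixed.
Sat(A[~a U a]) = {1, 2, 3, 4}
E[q U A[~a U a]]: least fixpoint, start Z0 = Sat(A[~a U a]) = {1, 2, 3, 4}, add states in Sat(q) with some successor in Z. Already a fixed point.
Sat(E[q U A[~a U a]]) = {1, 2, 3, 4}
|Sat(E[q U A[~a U a]])| = |{1, 2, 3, 4}| = 4.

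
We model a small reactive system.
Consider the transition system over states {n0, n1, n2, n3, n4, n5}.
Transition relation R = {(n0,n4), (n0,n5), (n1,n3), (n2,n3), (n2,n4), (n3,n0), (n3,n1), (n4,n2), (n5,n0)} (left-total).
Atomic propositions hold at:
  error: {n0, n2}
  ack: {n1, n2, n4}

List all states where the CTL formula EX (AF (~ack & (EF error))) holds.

Sat(~ack) = {n0, n3, n5}
EF error: least fixpoint, start Z0 = {n0, n2}, add states with some successor in Z. Z1 = {n0, n2, n3, n4, n5}; Z2 = {n0, n1, n2, n3, n4, n5}; fixed.
Sat(EF error) = {n0, n1, n2, n3, n4, n5}
Sat(~ack & (EF error)) = {n0, n3, n5}
AF (~ack & (EF error)): least fixpoint, start Z0 = {n0, n3, n5}, add states with every successor in Z. Z1 = {n0, n1, n3, n5}; fixed.
Sat(AF (~ack & (EF error))) = {n0, n1, n3, n5}
Sat(EX (AF (~ack & (EF error)))) = {s : some successor in {n0, n1, n3, n5}} = {n0, n1, n2, n3, n5}

{n0, n1, n2, n3, n5}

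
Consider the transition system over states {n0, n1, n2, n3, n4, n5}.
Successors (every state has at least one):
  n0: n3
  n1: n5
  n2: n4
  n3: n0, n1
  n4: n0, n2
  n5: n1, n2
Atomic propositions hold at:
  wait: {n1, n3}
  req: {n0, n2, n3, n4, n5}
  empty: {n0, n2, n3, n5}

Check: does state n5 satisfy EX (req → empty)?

Sat(req → empty) = {n0, n1, n2, n3, n5}
Sat(EX (req → empty)) = {s : some successor in {n0, n1, n2, n3, n5}} = {n0, n1, n3, n4, n5}
n5 ∈ Sat(EX (req → empty)) = {n0, n1, n3, n4, n5}, so the formula holds at n5.

Yes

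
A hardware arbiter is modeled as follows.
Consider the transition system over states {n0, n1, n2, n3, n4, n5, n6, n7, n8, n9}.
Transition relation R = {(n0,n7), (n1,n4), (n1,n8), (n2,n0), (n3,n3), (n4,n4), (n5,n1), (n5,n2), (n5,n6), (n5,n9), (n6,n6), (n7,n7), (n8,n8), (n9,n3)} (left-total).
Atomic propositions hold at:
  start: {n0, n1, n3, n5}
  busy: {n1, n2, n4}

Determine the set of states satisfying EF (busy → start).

{n0, n1, n2, n3, n5, n6, n7, n8, n9}

Sat(busy → start) = {n0, n1, n3, n5, n6, n7, n8, n9}
EF (busy → start): least fixpoint, start Z0 = {n0, n1, n3, n5, n6, n7, n8, n9}, add states with some successor in Z. Z1 = {n0, n1, n2, n3, n5, n6, n7, n8, n9}; fixed.
Sat(EF (busy → start)) = {n0, n1, n2, n3, n5, n6, n7, n8, n9}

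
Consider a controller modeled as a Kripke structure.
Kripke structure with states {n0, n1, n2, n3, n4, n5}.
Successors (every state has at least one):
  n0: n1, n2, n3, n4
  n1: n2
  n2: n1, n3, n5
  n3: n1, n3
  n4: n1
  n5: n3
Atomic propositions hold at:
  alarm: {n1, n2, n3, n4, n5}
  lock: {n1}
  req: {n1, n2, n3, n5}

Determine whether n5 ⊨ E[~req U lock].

No

Sat(~req) = {n0, n4}
E[~req U lock]: least fixpoint, start Z0 = Sat(lock) = {n1}, add states in Sat(~req) with some successor in Z. Z1 = {n0, n1, n4}; fixed.
Sat(E[~req U lock]) = {n0, n1, n4}
n5 ∉ Sat(E[~req U lock]) = {n0, n1, n4}, so the formula does not hold at n5.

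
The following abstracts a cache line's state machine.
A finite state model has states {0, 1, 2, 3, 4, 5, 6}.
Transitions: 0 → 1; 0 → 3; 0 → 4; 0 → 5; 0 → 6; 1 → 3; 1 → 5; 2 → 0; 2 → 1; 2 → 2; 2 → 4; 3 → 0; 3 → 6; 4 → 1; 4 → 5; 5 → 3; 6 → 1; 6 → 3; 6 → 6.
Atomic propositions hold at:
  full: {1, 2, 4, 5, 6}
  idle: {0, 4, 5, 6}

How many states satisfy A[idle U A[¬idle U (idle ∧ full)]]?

3

Sat(¬idle) = {1, 2, 3}
Sat(idle ∧ full) = {4, 5, 6}
A[¬idle U (idle ∧ full)]: least fixpoint, start Z0 = Sat((idle ∧ full)) = {4, 5, 6}, add states in Sat(¬idle) with every successor in Z. Already a fixed point.
Sat(A[¬idle U (idle ∧ full)]) = {4, 5, 6}
A[idle U A[¬idle U (idle ∧ full)]]: least fixpoint, start Z0 = Sat(A[¬idle U (idle ∧ full)]) = {4, 5, 6}, add states in Sat(idle) with every successor in Z. Already a fixed point.
Sat(A[idle U A[¬idle U (idle ∧ full)]]) = {4, 5, 6}
|Sat(A[idle U A[¬idle U (idle ∧ full)]])| = |{4, 5, 6}| = 3.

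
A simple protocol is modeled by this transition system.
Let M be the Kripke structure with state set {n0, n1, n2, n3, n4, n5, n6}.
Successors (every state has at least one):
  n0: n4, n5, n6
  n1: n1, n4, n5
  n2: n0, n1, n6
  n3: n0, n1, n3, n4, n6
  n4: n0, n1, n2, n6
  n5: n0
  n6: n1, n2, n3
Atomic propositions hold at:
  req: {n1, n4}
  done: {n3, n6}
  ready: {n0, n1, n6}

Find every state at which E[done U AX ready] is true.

{n2, n3, n5, n6}

Sat(AX ready) = {s : every successor in {n0, n1, n6}} = {n2, n5}
E[done U AX ready]: least fixpoint, start Z0 = Sat(AX ready) = {n2, n5}, add states in Sat(done) with some successor in Z. Z1 = {n2, n5, n6}; Z2 = {n2, n3, n5, n6}; fixed.
Sat(E[done U AX ready]) = {n2, n3, n5, n6}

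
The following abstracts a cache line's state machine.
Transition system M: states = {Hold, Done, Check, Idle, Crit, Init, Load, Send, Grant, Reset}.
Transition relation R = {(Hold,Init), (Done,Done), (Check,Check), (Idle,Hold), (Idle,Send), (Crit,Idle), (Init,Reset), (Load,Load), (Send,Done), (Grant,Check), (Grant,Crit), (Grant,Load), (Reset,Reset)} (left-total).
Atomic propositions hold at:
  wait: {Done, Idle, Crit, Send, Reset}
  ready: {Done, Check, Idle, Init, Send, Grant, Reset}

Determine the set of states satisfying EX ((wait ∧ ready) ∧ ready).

{Done, Idle, Crit, Init, Send, Reset}

Sat(wait ∧ ready) = {Done, Idle, Send, Reset}
Sat((wait ∧ ready) ∧ ready) = {Done, Idle, Send, Reset}
Sat(EX ((wait ∧ ready) ∧ ready)) = {s : some successor in {Done, Idle, Send, Reset}} = {Done, Idle, Crit, Init, Send, Reset}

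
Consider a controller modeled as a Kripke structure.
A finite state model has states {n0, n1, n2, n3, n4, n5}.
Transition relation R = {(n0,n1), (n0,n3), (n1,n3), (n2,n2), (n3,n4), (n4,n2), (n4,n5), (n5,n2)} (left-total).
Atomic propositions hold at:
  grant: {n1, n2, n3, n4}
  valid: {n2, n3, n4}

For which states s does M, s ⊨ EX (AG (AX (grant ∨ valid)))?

{n2, n4, n5}

Sat(grant ∨ valid) = {n1, n2, n3, n4}
Sat(AX (grant ∨ valid)) = {s : every successor in {n1, n2, n3, n4}} = {n0, n1, n2, n3, n5}
AG (AX (grant ∨ valid)): greatest fixpoint, start Z0 = {n0, n1, n2, n3, n5}, keep only states in Sat with every successor in Z. Z1 = {n0, n1, n2, n5}; Z2 = {n2, n5}; fixed.
Sat(AG (AX (grant ∨ valid))) = {n2, n5}
Sat(EX (AG (AX (grant ∨ valid)))) = {s : some successor in {n2, n5}} = {n2, n4, n5}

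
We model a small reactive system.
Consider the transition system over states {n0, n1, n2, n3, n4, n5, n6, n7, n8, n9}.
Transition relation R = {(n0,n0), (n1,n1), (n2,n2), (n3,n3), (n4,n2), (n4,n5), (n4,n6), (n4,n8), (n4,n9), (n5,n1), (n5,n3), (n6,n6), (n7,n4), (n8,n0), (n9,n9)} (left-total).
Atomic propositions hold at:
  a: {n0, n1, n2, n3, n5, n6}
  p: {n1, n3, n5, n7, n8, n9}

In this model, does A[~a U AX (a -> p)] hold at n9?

Sat(~a) = {n4, n7, n8, n9}
Sat(a -> p) = {n1, n3, n4, n5, n7, n8, n9}
Sat(AX (a -> p)) = {s : every successor in {n1, n3, n4, n5, n7, n8, n9}} = {n1, n3, n5, n7, n9}
A[~a U AX (a -> p)]: least fixpoint, start Z0 = Sat(AX (a -> p)) = {n1, n3, n5, n7, n9}, add states in Sat(~a) with every successor in Z. Already a fixed point.
Sat(A[~a U AX (a -> p)]) = {n1, n3, n5, n7, n9}
n9 ∈ Sat(A[~a U AX (a -> p)]) = {n1, n3, n5, n7, n9}, so the formula holds at n9.

Yes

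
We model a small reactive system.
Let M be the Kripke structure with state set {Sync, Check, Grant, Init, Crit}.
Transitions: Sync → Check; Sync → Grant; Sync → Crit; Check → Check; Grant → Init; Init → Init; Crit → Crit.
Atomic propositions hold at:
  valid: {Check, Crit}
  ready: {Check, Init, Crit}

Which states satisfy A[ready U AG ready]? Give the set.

AG ready: greatest fixpoint, start Z0 = {Check, Init, Crit}, keep only states in Sat with every successor in Z. Already a fixed point.
Sat(AG ready) = {Check, Init, Crit}
A[ready U AG ready]: least fixpoint, start Z0 = Sat(AG ready) = {Check, Init, Crit}, add states in Sat(ready) with every successor in Z. Already a fixed point.
Sat(A[ready U AG ready]) = {Check, Init, Crit}

{Check, Init, Crit}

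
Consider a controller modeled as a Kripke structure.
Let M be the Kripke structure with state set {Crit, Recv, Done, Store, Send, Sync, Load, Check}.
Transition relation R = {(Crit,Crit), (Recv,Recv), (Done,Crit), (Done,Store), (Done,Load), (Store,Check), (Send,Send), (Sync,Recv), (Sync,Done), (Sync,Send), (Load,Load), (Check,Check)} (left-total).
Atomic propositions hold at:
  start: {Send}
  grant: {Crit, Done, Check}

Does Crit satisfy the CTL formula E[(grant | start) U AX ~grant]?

No

Sat(grant | start) = {Crit, Done, Send, Check}
Sat(~grant) = {Recv, Store, Send, Sync, Load}
Sat(AX ~grant) = {s : every successor in {Recv, Store, Send, Sync, Load}} = {Recv, Send, Load}
E[(grant | start) U AX ~grant]: least fixpoint, start Z0 = Sat(AX ~grant) = {Recv, Send, Load}, add states in Sat(grant | start) with some successor in Z. Z1 = {Recv, Done, Send, Load}; fixed.
Sat(E[(grant | start) U AX ~grant]) = {Recv, Done, Send, Load}
Crit ∉ Sat(E[(grant | start) U AX ~grant]) = {Recv, Done, Send, Load}, so the formula does not hold at Crit.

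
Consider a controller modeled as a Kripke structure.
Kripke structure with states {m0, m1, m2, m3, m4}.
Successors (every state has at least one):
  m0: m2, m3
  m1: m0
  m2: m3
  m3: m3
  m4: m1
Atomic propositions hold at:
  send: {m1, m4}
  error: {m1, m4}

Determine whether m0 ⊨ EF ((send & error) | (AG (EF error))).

No

Sat(send & error) = {m1, m4}
EF error: least fixpoint, start Z0 = {m1, m4}, add states with some successor in Z. Already a fixed point.
Sat(EF error) = {m1, m4}
AG (EF error): greatest fixpoint, start Z0 = {m1, m4}, keep only states in Sat with every successor in Z. Z1 = {m4}; Z2 = ∅; fixed.
Sat(AG (EF error)) = ∅
Sat((send & error) | (AG (EF error))) = {m1, m4}
EF ((send & error) | (AG (EF error))): least fixpoint, start Z0 = {m1, m4}, add states with some successor in Z. Already a fixed point.
Sat(EF ((send & error) | (AG (EF error)))) = {m1, m4}
m0 ∉ Sat(EF ((send & error) | (AG (EF error)))) = {m1, m4}, so the formula does not hold at m0.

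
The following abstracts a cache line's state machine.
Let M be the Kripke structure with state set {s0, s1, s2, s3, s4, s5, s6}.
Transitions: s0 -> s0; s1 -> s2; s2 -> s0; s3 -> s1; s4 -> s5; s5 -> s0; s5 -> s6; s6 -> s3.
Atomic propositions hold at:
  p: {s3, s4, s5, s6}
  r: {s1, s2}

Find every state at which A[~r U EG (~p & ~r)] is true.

{s0}

Sat(~r) = {s0, s3, s4, s5, s6}
Sat(~p) = {s0, s1, s2}
Sat(~p & ~r) = {s0}
EG (~p & ~r): greatest fixpoint, start Z0 = {s0}, keep only states in Sat with some successor in Z. Already a fixed point.
Sat(EG (~p & ~r)) = {s0}
A[~r U EG (~p & ~r)]: least fixpoint, start Z0 = Sat(EG (~p & ~r)) = {s0}, add states in Sat(~r) with every successor in Z. Already a fixed point.
Sat(A[~r U EG (~p & ~r)]) = {s0}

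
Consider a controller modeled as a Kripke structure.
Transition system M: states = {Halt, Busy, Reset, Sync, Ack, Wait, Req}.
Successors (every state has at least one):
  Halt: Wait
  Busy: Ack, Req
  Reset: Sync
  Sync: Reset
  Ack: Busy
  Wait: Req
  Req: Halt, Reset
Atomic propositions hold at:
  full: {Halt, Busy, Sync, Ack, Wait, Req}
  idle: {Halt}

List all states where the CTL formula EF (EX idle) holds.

Sat(EX idle) = {s : some successor in {Halt}} = {Req}
EF (EX idle): least fixpoint, start Z0 = {Req}, add states with some successor in Z. Z1 = {Busy, Wait, Req}; Z2 = {Halt, Busy, Ack, Wait, Req}; fixed.
Sat(EF (EX idle)) = {Halt, Busy, Ack, Wait, Req}

{Halt, Busy, Ack, Wait, Req}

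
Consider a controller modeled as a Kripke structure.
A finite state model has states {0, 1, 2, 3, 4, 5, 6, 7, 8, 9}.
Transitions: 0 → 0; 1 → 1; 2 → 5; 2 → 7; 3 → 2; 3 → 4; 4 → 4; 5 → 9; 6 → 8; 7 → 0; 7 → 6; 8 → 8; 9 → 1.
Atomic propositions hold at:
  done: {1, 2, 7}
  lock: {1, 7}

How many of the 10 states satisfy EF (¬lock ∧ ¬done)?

Sat(¬lock) = {0, 2, 3, 4, 5, 6, 8, 9}
Sat(¬done) = {0, 3, 4, 5, 6, 8, 9}
Sat(¬lock ∧ ¬done) = {0, 3, 4, 5, 6, 8, 9}
EF (¬lock ∧ ¬done): least fixpoint, start Z0 = {0, 3, 4, 5, 6, 8, 9}, add states with some successor in Z. Z1 = {0, 2, 3, 4, 5, 6, 7, 8, 9}; fixed.
Sat(EF (¬lock ∧ ¬done)) = {0, 2, 3, 4, 5, 6, 7, 8, 9}
|Sat(EF (¬lock ∧ ¬done))| = |{0, 2, 3, 4, 5, 6, 7, 8, 9}| = 9.

9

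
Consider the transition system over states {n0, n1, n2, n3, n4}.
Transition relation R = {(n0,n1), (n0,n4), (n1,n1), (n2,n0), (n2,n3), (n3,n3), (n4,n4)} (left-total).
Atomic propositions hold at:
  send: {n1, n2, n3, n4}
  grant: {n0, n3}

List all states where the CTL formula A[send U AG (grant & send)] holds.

{n3}

Sat(grant & send) = {n3}
AG (grant & send): greatest fixpoint, start Z0 = {n3}, keep only states in Sat with every successor in Z. Already a fixed point.
Sat(AG (grant & send)) = {n3}
A[send U AG (grant & send)]: least fixpoint, start Z0 = Sat(AG (grant & send)) = {n3}, add states in Sat(send) with every successor in Z. Already a fixed point.
Sat(A[send U AG (grant & send)]) = {n3}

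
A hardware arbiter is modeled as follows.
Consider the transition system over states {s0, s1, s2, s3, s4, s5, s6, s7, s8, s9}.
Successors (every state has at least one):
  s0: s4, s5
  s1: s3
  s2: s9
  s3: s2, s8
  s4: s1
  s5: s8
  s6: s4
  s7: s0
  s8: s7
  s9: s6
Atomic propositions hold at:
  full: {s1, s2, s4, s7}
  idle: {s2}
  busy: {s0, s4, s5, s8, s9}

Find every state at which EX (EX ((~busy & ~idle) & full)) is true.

{s0, s3, s5, s6}

Sat(~busy) = {s1, s2, s3, s6, s7}
Sat(~idle) = {s0, s1, s3, s4, s5, s6, s7, s8, s9}
Sat(~busy & ~idle) = {s1, s3, s6, s7}
Sat((~busy & ~idle) & full) = {s1, s7}
Sat(EX ((~busy & ~idle) & full)) = {s : some successor in {s1, s7}} = {s4, s8}
Sat(EX (EX ((~busy & ~idle) & full))) = {s : some successor in {s4, s8}} = {s0, s3, s5, s6}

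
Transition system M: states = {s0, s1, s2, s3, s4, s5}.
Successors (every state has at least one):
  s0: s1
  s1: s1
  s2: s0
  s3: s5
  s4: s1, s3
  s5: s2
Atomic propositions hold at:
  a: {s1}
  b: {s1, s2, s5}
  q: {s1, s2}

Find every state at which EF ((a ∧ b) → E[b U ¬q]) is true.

{s0, s2, s3, s4, s5}

Sat(a ∧ b) = {s1}
Sat(¬q) = {s0, s3, s4, s5}
E[b U ¬q]: least fixpoint, start Z0 = Sat(¬q) = {s0, s3, s4, s5}, add states in Sat(b) with some successor in Z. Z1 = {s0, s2, s3, s4, s5}; fixed.
Sat(E[b U ¬q]) = {s0, s2, s3, s4, s5}
Sat((a ∧ b) → E[b U ¬q]) = {s0, s2, s3, s4, s5}
EF ((a ∧ b) → E[b U ¬q]): least fixpoint, start Z0 = {s0, s2, s3, s4, s5}, add states with some successor in Z. Already a fixed point.
Sat(EF ((a ∧ b) → E[b U ¬q])) = {s0, s2, s3, s4, s5}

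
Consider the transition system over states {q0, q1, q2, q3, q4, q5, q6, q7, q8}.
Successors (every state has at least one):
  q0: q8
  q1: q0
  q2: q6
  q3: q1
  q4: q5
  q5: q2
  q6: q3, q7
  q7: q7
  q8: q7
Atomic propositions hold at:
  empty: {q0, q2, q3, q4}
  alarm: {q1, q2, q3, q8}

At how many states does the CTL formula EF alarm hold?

8

EF alarm: least fixpoint, start Z0 = {q1, q2, q3, q8}, add states with some successor in Z. Z1 = {q0, q1, q2, q3, q5, q6, q8}; Z2 = {q0, q1, q2, q3, q4, q5, q6, q8}; fixed.
Sat(EF alarm) = {q0, q1, q2, q3, q4, q5, q6, q8}
|Sat(EF alarm)| = |{q0, q1, q2, q3, q4, q5, q6, q8}| = 8.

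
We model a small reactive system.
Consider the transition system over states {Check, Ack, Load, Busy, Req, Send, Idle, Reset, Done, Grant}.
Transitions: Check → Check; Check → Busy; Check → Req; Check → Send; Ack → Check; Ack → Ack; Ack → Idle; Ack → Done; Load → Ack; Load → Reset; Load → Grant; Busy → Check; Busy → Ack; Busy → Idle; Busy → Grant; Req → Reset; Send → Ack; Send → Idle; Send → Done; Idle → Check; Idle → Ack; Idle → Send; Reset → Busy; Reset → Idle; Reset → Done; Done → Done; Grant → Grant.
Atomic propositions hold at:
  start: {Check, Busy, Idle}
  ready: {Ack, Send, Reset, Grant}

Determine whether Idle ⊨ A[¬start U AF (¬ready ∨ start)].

Sat(¬start) = {Ack, Load, Req, Send, Reset, Done, Grant}
Sat(¬ready) = {Check, Load, Busy, Req, Idle, Done}
Sat(¬ready ∨ start) = {Check, Load, Busy, Req, Idle, Done}
AF (¬ready ∨ start): least fixpoint, start Z0 = {Check, Load, Busy, Req, Idle, Done}, add states with every successor in Z. Z1 = {Check, Load, Busy, Req, Idle, Reset, Done}; fixed.
Sat(AF (¬ready ∨ start)) = {Check, Load, Busy, Req, Idle, Reset, Done}
A[¬start U AF (¬ready ∨ start)]: least fixpoint, start Z0 = Sat(AF (¬ready ∨ start)) = {Check, Load, Busy, Req, Idle, Reset, Done}, add states in Sat(¬start) with every successor in Z. Already a fixed point.
Sat(A[¬start U AF (¬ready ∨ start)]) = {Check, Load, Busy, Req, Idle, Reset, Done}
Idle ∈ Sat(A[¬start U AF (¬ready ∨ start)]) = {Check, Load, Busy, Req, Idle, Reset, Done}, so the formula holds at Idle.

Yes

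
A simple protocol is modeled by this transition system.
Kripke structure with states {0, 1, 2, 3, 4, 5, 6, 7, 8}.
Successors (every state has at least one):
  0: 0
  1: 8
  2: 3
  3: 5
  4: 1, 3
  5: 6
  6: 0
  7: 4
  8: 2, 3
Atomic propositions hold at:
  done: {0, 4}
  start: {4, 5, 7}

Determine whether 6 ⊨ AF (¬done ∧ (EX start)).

Sat(¬done) = {1, 2, 3, 5, 6, 7, 8}
Sat(EX start) = {s : some successor in {4, 5, 7}} = {3, 7}
Sat(¬done ∧ (EX start)) = {3, 7}
AF (¬done ∧ (EX start)): least fixpoint, start Z0 = {3, 7}, add states with every successor in Z. Z1 = {2, 3, 7}; Z2 = {2, 3, 7, 8}; Z3 = {1, 2, 3, 7, 8}; Z4 = {1, 2, 3, 4, 7, 8}; fixed.
Sat(AF (¬done ∧ (EX start))) = {1, 2, 3, 4, 7, 8}
6 ∉ Sat(AF (¬done ∧ (EX start))) = {1, 2, 3, 4, 7, 8}, so the formula does not hold at 6.

No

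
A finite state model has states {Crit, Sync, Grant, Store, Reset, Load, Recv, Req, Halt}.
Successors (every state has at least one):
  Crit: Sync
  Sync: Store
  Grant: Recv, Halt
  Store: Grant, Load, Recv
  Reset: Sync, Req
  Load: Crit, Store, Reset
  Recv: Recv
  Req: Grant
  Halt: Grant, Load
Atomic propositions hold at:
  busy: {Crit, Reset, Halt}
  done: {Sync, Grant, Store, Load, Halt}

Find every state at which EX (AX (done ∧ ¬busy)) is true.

{Crit, Grant, Reset, Load}

Sat(¬busy) = {Sync, Grant, Store, Load, Recv, Req}
Sat(done ∧ ¬busy) = {Sync, Grant, Store, Load}
Sat(AX (done ∧ ¬busy)) = {s : every successor in {Sync, Grant, Store, Load}} = {Crit, Sync, Req, Halt}
Sat(EX (AX (done ∧ ¬busy))) = {s : some successor in {Crit, Sync, Req, Halt}} = {Crit, Grant, Reset, Load}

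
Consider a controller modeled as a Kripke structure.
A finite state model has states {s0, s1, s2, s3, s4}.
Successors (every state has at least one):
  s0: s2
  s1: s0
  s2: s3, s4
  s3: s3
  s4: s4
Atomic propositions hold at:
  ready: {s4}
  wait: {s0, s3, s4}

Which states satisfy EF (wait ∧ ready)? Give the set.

{s0, s1, s2, s4}

Sat(wait ∧ ready) = {s4}
EF (wait ∧ ready): least fixpoint, start Z0 = {s4}, add states with some successor in Z. Z1 = {s2, s4}; Z2 = {s0, s2, s4}; Z3 = {s0, s1, s2, s4}; fixed.
Sat(EF (wait ∧ ready)) = {s0, s1, s2, s4}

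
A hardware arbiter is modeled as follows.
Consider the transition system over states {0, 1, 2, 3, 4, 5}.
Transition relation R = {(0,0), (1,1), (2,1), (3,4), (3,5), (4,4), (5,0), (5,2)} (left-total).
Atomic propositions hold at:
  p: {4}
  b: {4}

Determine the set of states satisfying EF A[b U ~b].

Sat(~b) = {0, 1, 2, 3, 5}
A[b U ~b]: least fixpoint, start Z0 = Sat(~b) = {0, 1, 2, 3, 5}, add states in Sat(b) with every successor in Z. Already a fixed point.
Sat(A[b U ~b]) = {0, 1, 2, 3, 5}
EF A[b U ~b]: least fixpoint, start Z0 = {0, 1, 2, 3, 5}, add states with some successor in Z. Already a fixed point.
Sat(EF A[b U ~b]) = {0, 1, 2, 3, 5}

{0, 1, 2, 3, 5}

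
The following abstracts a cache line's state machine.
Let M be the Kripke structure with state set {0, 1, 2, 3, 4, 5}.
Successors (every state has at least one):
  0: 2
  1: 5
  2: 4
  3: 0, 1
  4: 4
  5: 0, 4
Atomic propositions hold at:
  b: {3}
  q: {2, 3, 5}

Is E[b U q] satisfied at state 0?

E[b U q]: least fixpoint, start Z0 = Sat(q) = {2, 3, 5}, add states in Sat(b) with some successor in Z. Already a fixed point.
Sat(E[b U q]) = {2, 3, 5}
0 ∉ Sat(E[b U q]) = {2, 3, 5}, so the formula does not hold at 0.

No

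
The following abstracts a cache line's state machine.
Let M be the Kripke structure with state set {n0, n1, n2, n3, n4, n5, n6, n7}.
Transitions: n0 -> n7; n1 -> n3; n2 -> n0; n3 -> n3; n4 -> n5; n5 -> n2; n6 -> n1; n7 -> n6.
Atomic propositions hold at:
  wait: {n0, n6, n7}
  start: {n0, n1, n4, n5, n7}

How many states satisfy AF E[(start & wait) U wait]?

6

Sat(start & wait) = {n0, n7}
E[(start & wait) U wait]: least fixpoint, start Z0 = Sat(wait) = {n0, n6, n7}, add states in Sat(start & wait) with some successor in Z. Already a fixed point.
Sat(E[(start & wait) U wait]) = {n0, n6, n7}
AF E[(start & wait) U wait]: least fixpoint, start Z0 = {n0, n6, n7}, add states with every successor in Z. Z1 = {n0, n2, n6, n7}; Z2 = {n0, n2, n5, n6, n7}; Z3 = {n0, n2, n4, n5, n6, n7}; fixed.
Sat(AF E[(start & wait) U wait]) = {n0, n2, n4, n5, n6, n7}
|Sat(AF E[(start & wait) U wait])| = |{n0, n2, n4, n5, n6, n7}| = 6.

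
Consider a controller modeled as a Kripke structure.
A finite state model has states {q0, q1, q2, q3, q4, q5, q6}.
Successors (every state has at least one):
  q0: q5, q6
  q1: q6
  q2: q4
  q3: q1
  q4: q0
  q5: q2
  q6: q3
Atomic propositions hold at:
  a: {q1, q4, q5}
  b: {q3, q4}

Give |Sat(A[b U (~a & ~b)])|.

Sat(~a) = {q0, q2, q3, q6}
Sat(~b) = {q0, q1, q2, q5, q6}
Sat(~a & ~b) = {q0, q2, q6}
A[b U (~a & ~b)]: least fixpoint, start Z0 = Sat((~a & ~b)) = {q0, q2, q6}, add states in Sat(b) with every successor in Z. Z1 = {q0, q2, q4, q6}; fixed.
Sat(A[b U (~a & ~b)]) = {q0, q2, q4, q6}
|Sat(A[b U (~a & ~b)])| = |{q0, q2, q4, q6}| = 4.

4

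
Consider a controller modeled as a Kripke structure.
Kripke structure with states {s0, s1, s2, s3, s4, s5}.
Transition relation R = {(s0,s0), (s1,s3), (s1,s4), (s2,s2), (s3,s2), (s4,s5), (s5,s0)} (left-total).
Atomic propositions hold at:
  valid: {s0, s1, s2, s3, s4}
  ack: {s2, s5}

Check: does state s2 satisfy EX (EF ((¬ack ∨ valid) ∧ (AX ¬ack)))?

No

Sat(¬ack) = {s0, s1, s3, s4}
Sat(¬ack ∨ valid) = {s0, s1, s2, s3, s4}
Sat(AX ¬ack) = {s : every successor in {s0, s1, s3, s4}} = {s0, s1, s5}
Sat((¬ack ∨ valid) ∧ (AX ¬ack)) = {s0, s1}
EF ((¬ack ∨ valid) ∧ (AX ¬ack)): least fixpoint, start Z0 = {s0, s1}, add states with some successor in Z. Z1 = {s0, s1, s5}; Z2 = {s0, s1, s4, s5}; fixed.
Sat(EF ((¬ack ∨ valid) ∧ (AX ¬ack))) = {s0, s1, s4, s5}
Sat(EX (EF ((¬ack ∨ valid) ∧ (AX ¬ack)))) = {s : some successor in {s0, s1, s4, s5}} = {s0, s1, s4, s5}
s2 ∉ Sat(EX (EF ((¬ack ∨ valid) ∧ (AX ¬ack)))) = {s0, s1, s4, s5}, so the formula does not hold at s2.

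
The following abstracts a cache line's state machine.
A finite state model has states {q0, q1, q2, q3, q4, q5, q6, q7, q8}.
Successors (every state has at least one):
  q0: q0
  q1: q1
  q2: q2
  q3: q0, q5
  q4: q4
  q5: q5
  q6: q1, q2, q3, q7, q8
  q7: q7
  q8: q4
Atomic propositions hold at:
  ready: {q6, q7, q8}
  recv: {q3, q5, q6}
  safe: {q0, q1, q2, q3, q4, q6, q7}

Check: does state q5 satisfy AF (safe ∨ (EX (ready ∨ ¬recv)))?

No

Sat(¬recv) = {q0, q1, q2, q4, q7, q8}
Sat(ready ∨ ¬recv) = {q0, q1, q2, q4, q6, q7, q8}
Sat(EX (ready ∨ ¬recv)) = {s : some successor in {q0, q1, q2, q4, q6, q7, q8}} = {q0, q1, q2, q3, q4, q6, q7, q8}
Sat(safe ∨ (EX (ready ∨ ¬recv))) = {q0, q1, q2, q3, q4, q6, q7, q8}
AF (safe ∨ (EX (ready ∨ ¬recv))): least fixpoint, start Z0 = {q0, q1, q2, q3, q4, q6, q7, q8}, add states with every successor in Z. Already a fixed point.
Sat(AF (safe ∨ (EX (ready ∨ ¬recv)))) = {q0, q1, q2, q3, q4, q6, q7, q8}
q5 ∉ Sat(AF (safe ∨ (EX (ready ∨ ¬recv)))) = {q0, q1, q2, q3, q4, q6, q7, q8}, so the formula does not hold at q5.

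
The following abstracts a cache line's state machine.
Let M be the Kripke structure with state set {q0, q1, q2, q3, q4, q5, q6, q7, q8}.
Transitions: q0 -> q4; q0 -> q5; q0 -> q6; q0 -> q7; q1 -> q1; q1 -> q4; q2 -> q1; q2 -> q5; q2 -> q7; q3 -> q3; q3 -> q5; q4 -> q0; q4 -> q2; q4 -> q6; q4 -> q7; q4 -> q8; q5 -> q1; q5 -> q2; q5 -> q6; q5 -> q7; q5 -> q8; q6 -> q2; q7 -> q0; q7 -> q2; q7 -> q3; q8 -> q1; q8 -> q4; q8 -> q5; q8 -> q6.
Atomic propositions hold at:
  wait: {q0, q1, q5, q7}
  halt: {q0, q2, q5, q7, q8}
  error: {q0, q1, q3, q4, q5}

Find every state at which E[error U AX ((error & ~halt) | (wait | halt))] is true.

{q0, q1, q2, q3, q4, q5, q6, q7}

Sat(~halt) = {q1, q3, q4, q6}
Sat(error & ~halt) = {q1, q3, q4}
Sat(wait | halt) = {q0, q1, q2, q5, q7, q8}
Sat((error & ~halt) | (wait | halt)) = {q0, q1, q2, q3, q4, q5, q7, q8}
Sat(AX ((error & ~halt) | (wait | halt))) = {s : every successor in {q0, q1, q2, q3, q4, q5, q7, q8}} = {q1, q2, q3, q6, q7}
E[error U AX ((error & ~halt) | (wait | halt))]: least fixpoint, start Z0 = Sat(AX ((error & ~halt) | (wait | halt))) = {q1, q2, q3, q6, q7}, add states in Sat(error) with some successor in Z. Z1 = {q0, q1, q2, q3, q4, q5, q6, q7}; fixed.
Sat(E[error U AX ((error & ~halt) | (wait | halt))]) = {q0, q1, q2, q3, q4, q5, q6, q7}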